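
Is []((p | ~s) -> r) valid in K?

Invalid (countermodel exists)

Tableau for the negation ~[]((p | ~s) -> r):
1. ~[]((p | ~s) -> r), u
2. ~((p | ~s) -> r), v   [~[]-rule on 1: fresh world v, uRv]
3. p | ~s, v   [~->-rule on 2]
4. ~r, v   [~->-rule on 2]
5. ~s, v   [|-rule on 3 (branches; this branch)]
Accessibility: uRv
The negation has an open branch (countermodel exists).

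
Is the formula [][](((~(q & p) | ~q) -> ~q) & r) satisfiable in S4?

1. [][](((~(q & p) | ~q) -> ~q) & r), u
2. [](((~(q & p) | ~q) -> ~q) & r), u
3. ((~(q & p) | ~q) -> ~q) & r, u
4. (~(q & p) | ~q) -> ~q, u
5. r, u
6. ~q, u
Accessibility: uRu

Yes, satisfiable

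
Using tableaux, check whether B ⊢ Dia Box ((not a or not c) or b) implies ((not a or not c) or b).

Tableau for the negation not (Dia Box ((not a or not c) or b) implies ((not a or not c) or b)):
1. not (Dia Box ((not a or not c) or b) implies ((not a or not c) or b)), 0
2. Dia Box ((not a or not c) or b), 0
3. not ((not a or not c) or b), 0
4. not (not a or not c), 0
5. not b, 0
6. a, 0
7. c, 0
8. Box ((not a or not c) or b), 1
9. (not a or not c) or b, 0
10. (not a or not c) or b, 1
11. not a or not c, 0
12. b, 1
13. not c, 0
Accessibility: 0R0, 0R1, 1R0, 1R1
Branch closes: c and not c both at 0.
All branches of the negation close; one closing branch shown above.

Valid in B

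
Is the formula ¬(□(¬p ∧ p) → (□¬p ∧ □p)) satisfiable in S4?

1. ¬(□(¬p ∧ p) → (□¬p ∧ □p)), 0
2. □(¬p ∧ p), 0
3. ¬(□¬p ∧ □p), 0
4. ¬p ∧ p, 0
5. ¬p, 0
6. p, 0
Accessibility: 0R0
Branch closes: p and ¬p both at 0.
All branches of the tableau close; one closing branch shown above.

Unsatisfiable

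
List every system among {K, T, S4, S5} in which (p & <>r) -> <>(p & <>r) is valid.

T-tableau for the negation ~((p & <>r) -> <>(p & <>r)):
1. ~((p & <>r) -> <>(p & <>r)), u
2. p & <>r, u
3. ~<>(p & <>r), u
4. p, u
5. <>r, u
6. ~(p & <>r), u
7. ~<>r, u
8. ~r, u
9. r, v
10. ~(p & <>r), v
11. ~r, v
Accessibility: uRu, uRv, vRv
Branch closes: r and ~r both at v.
Every branch closes (one shown): valid in T, hence also in S4, S5 (every theorem of T is a theorem of S4 and S5).
K-tableau for the negation ~((p & <>r) -> <>(p & <>r)):
1. ~((p & <>r) -> <>(p & <>r)), u
2. p & <>r, u
3. ~<>(p & <>r), u
4. p, u
5. <>r, u
6. r, v
7. ~(p & <>r), v
8. ~<>r, v
Accessibility: uRv
Complete open branch: countermodel on a K-frame, so not valid in K.

T, S4, S5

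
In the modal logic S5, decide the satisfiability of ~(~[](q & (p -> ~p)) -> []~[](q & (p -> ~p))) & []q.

Unsatisfiable (every branch closes)

1. ~(~[](q & (p -> ~p)) -> []~[](q & (p -> ~p))) & []q, 0
2. ~(~[](q & (p -> ~p)) -> []~[](q & (p -> ~p))), 0   [&-rule on 1]
3. []q, 0   [&-rule on 1]
4. ~[](q & (p -> ~p)), 0   [~->-rule on 2]
5. ~[]~[](q & (p -> ~p)), 0   [~->-rule on 2]
6. q, 0   [[]-rule on 3 via 0R0]
7. ~(q & (p -> ~p)), 1   [~[]-rule on 4: fresh world 1, 0R1]
8. q, 1   [[]-rule on 3 via 0R1]
9. ~(p -> ~p), 1   [~&-rule on 7 (branches; this branch)]
10. p, 1   [~->-rule on 9]
11. [](q & (p -> ~p)), 2   [~[]-rule on 5: fresh world 2, 0R2]
12. q, 2   [[]-rule on 3 via 0R2]
13. q & (p -> ~p), 0   [[]-rule on 11 via 2R0]
14. p -> ~p, 0   [&-rule on 13]
15. q & (p -> ~p), 1   [[]-rule on 11 via 2R1]
16. p -> ~p, 1   [&-rule on 15]
17. q & (p -> ~p), 2   [[]-rule on 11 via 2R2]
18. p -> ~p, 2   [&-rule on 17]
19. ~p, 0   [->-rule on 14 (branches; this branch)]
20. ~p, 1   [->-rule on 16 (branches; this branch)]
Accessibility: 0R0, 0R1, 0R2, 1R0, 1R1, 1R2, 2R0, 2R1, 2R2
Branch closes: p and ~p both at 1.
All branches of the tableau close; one closing branch shown above.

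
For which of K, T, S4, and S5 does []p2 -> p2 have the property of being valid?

K-tableau for the negation ~([]p2 -> p2):
1. ~([]p2 -> p2), w0
2. []p2, w0
3. ~p2, w0
Complete open branch: countermodel on a K-frame, so not valid in K.
T-tableau for the negation ~([]p2 -> p2):
1. ~([]p2 -> p2), w0
2. []p2, w0
3. ~p2, w0
4. p2, w0
Accessibility: w0Rw0
Branch closes: p2 and ~p2 both at w0.
Every branch closes (one shown): valid in T, hence also in S4, S5 (every theorem of T is a theorem of S4 and S5).

T, S4, S5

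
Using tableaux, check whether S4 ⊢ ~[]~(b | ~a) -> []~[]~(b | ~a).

Not valid

Tableau for the negation ~(~[]~(b | ~a) -> []~[]~(b | ~a)):
1. ~(~[]~(b | ~a) -> []~[]~(b | ~a)), 0
2. ~[]~(b | ~a), 0
3. ~[]~[]~(b | ~a), 0
4. b | ~a, 1
5. ~a, 1
6. []~(b | ~a), 2
7. ~(b | ~a), 2
8. ~b, 2
9. a, 2
Accessibility: 0R0, 0R1, 0R2, 1R1, 2R2
The negation has an open branch (countermodel exists).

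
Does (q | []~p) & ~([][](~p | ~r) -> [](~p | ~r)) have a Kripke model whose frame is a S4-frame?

Unsatisfiable (every branch closes)

1. (q | []~p) & ~([][](~p | ~r) -> [](~p | ~r)), w0
2. q | []~p, w0
3. ~([][](~p | ~r) -> [](~p | ~r)), w0
4. [][](~p | ~r), w0
5. ~[](~p | ~r), w0
6. [](~p | ~r), w0
7. ~p | ~r, w0
8. []~p, w0
9. ~p, w0
10. ~r, w0
11. ~(~p | ~r), w1
12. p, w1
13. r, w1
14. [](~p | ~r), w1
15. ~p | ~r, w1
16. ~p, w1
Accessibility: w0Rw0, w0Rw1, w1Rw1
Branch closes: p and ~p both at w1.
(One branch shown.) All branches close.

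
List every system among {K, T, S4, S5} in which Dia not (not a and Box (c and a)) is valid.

T, S4, S5

K-tableau for the negation not Dia not (not a and Box (c and a)):
1. not Dia not (not a and Box (c and a)), w0
Complete open branch: countermodel on a K-frame, so not valid in K.
T-tableau for the negation not Dia not (not a and Box (c and a)):
1. not Dia not (not a and Box (c and a)), w0
2. not a and Box (c and a), w0
3. not a, w0
4. Box (c and a), w0
5. c and a, w0
6. c, w0
7. a, w0
Accessibility: w0Rw0
Branch closes: a and not a both at w0.
Every branch closes (one shown): valid in T, hence also in S4, S5 (every theorem of T is a theorem of S4 and S5).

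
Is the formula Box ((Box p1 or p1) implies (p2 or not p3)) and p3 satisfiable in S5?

1. Box ((Box p1 or p1) implies (p2 or not p3)) and p3, u
2. Box ((Box p1 or p1) implies (p2 or not p3)), u
3. p3, u
4. (Box p1 or p1) implies (p2 or not p3), u
5. p2 or not p3, u
6. p2, u
Accessibility: uRu

Satisfiable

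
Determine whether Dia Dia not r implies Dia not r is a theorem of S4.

Tableau for the negation not (Dia Dia not r implies Dia not r):
1. not (Dia Dia not r implies Dia not r), 0
2. Dia Dia not r, 0   [neg-implies-rule on 1]
3. not Dia not r, 0   [neg-implies-rule on 1]
4. r, 0   [neg-Dia-rule on 3 via 0R0]
5. Dia not r, 1   [Dia-rule on 2: fresh world 1, 0R1]
6. r, 1   [neg-Dia-rule on 3 via 0R1]
7. not r, 2   [Dia-rule on 5: fresh world 2, 1R2]
8. r, 2   [neg-Dia-rule on 3 via 0R2]
Accessibility: 0R0, 0R1, 0R2, 1R1, 1R2, 2R2
Branch closes: r and not r both at 2.
All branches of the negation close; one closing branch shown above.

Yes, valid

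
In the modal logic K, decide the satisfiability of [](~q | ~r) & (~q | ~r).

1. [](~q | ~r) & (~q | ~r), 0
2. [](~q | ~r), 0
3. ~q | ~r, 0
4. ~r, 0

Satisfiable (open branch found)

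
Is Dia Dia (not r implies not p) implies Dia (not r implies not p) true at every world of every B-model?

Invalid (countermodel exists)

Tableau for the negation not (Dia Dia (not r implies not p) implies Dia (not r implies not p)):
1. not (Dia Dia (not r implies not p) implies Dia (not r implies not p)), 0
2. Dia Dia (not r implies not p), 0   [neg-implies-rule on 1]
3. not Dia (not r implies not p), 0   [neg-implies-rule on 1]
4. not (not r implies not p), 0   [neg-Dia-rule on 3 via 0R0]
5. not r, 0   [neg-implies-rule on 4]
6. p, 0   [neg-implies-rule on 4]
7. Dia (not r implies not p), 1   [Dia-rule on 2: fresh world 1, 0R1]
8. not (not r implies not p), 1   [neg-Dia-rule on 3 via 0R1]
9. not r, 1   [neg-implies-rule on 8]
10. p, 1   [neg-implies-rule on 8]
11. not r implies not p, 2   [Dia-rule on 7: fresh world 2, 1R2]
12. not p, 2   [implies-rule on 11 (branches; this branch)]
Accessibility: 0R0, 0R1, 1R0, 1R1, 1R2, 2R1, 2R2
The negation has an open branch (countermodel exists).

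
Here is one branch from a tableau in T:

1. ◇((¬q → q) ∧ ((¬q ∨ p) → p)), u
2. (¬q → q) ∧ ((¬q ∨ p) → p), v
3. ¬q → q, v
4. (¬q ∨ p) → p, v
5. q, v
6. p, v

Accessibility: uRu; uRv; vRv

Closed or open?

No atom appears with both signs at the same world.

Open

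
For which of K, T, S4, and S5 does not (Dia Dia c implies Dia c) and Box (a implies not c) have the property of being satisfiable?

K, T

S4-tableau for the formula:
1. not (Dia Dia c implies Dia c) and Box (a implies not c), w0
2. not (Dia Dia c implies Dia c), w0
3. Box (a implies not c), w0
4. Dia Dia c, w0
5. not Dia c, w0
6. a implies not c, w0
7. not c, w0
8. Dia c, w1
9. a implies not c, w1
10. not c, w1
11. c, w2
12. a implies not c, w2
13. not c, w2
Accessibility: w0Rw0, w0Rw1, w0Rw2, w1Rw1, w1Rw2, w2Rw2
Branch closes: c and not c both at w2.
Every branch closes (one shown): unsatisfiable in S4, hence also in S5 (every S5-frame is an S4-frame).
T-tableau for the formula:
1. not (Dia Dia c implies Dia c) and Box (a implies not c), w0
2. not (Dia Dia c implies Dia c), w0
3. Box (a implies not c), w0
4. Dia Dia c, w0
5. not Dia c, w0
6. a implies not c, w0
7. not c, w0
8. Dia c, w1
9. a implies not c, w1
10. not c, w1
11. c, w2
Accessibility: w0Rw0, w0Rw1, w1Rw1, w1Rw2, w2Rw2
Complete open branch: satisfiable in T, hence also in K (this T-model is also a K-model).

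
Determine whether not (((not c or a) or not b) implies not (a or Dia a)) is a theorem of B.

Not valid

Tableau for the negation ((not c or a) or not b) implies not (a or Dia a):
1. ((not c or a) or not b) implies not (a or Dia a), w0
2. not (a or Dia a), w0   [implies-rule on 1 (branches; this branch)]
3. not a, w0   [neg-or-rule on 2]
4. not Dia a, w0   [neg-or-rule on 2]
Accessibility: w0Rw0
The negation has an open branch (countermodel exists).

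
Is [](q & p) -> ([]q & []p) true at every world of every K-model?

Tableau for the negation ~([](q & p) -> ([]q & []p)):
1. ~([](q & p) -> ([]q & []p)), 0
2. [](q & p), 0   [~->-rule on 1]
3. ~([]q & []p), 0   [~->-rule on 1]
4. ~[]p, 0   [~&-rule on 3 (branches; this branch)]
5. ~p, 1   [~[]-rule on 4: fresh world 1, 0R1]
6. q & p, 1   [[]-rule on 2 via 0R1]
7. q, 1   [&-rule on 6]
8. p, 1   [&-rule on 6]
Accessibility: 0R1
Branch closes: p and ~p both at 1.
Every branch of the negation's tableau closes; the branch above is one of them.

Valid in K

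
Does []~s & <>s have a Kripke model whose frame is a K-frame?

No, unsatisfiable

1. []~s & <>s, u
2. []~s, u
3. <>s, u
4. s, v
5. ~s, v
Accessibility: uRv
Branch closes: s and ~s both at v.
All branches of the tableau close; one closing branch shown above.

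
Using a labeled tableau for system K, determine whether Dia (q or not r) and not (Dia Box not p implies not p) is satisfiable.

Satisfiable

1. Dia (q or not r) and not (Dia Box not p implies not p), u
2. Dia (q or not r), u
3. not (Dia Box not p implies not p), u
4. Dia Box not p, u
5. p, u
6. q or not r, v
7. not r, v
8. Box not p, w
Accessibility: uRv, uRw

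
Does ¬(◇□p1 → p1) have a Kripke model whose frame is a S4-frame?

Satisfiable

1. ¬(◇□p1 → p1), 0
2. ◇□p1, 0
3. ¬p1, 0
4. □p1, 1
5. p1, 1
Accessibility: 0R0, 0R1, 1R1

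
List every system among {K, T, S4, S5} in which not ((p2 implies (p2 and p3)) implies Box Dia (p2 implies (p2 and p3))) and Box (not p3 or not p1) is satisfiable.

K, T, S4

S5-tableau for the formula:
1. not ((p2 implies (p2 and p3)) implies Box Dia (p2 implies (p2 and p3))) and Box (not p3 or not p1), u
2. not ((p2 implies (p2 and p3)) implies Box Dia (p2 implies (p2 and p3))), u
3. Box (not p3 or not p1), u
4. p2 implies (p2 and p3), u
5. not Box Dia (p2 implies (p2 and p3)), u
6. not p3 or not p1, u
7. p2 and p3, u
8. p2, u
9. p3, u
10. not p1, u
11. not Dia (p2 implies (p2 and p3)), v
12. not p3 or not p1, v
13. not (p2 implies (p2 and p3)), u
14. not (p2 and p3), u
15. not (p2 implies (p2 and p3)), v
16. p2, v
17. not (p2 and p3), v
18. not p1, v
19. not p3, u
Accessibility: uRu, uRv, vRu, vRv
Branch closes: p3 and not p3 both at u.
Every branch closes (one shown): unsatisfiable in S5.
S4-tableau for the formula:
1. not ((p2 implies (p2 and p3)) implies Box Dia (p2 implies (p2 and p3))) and Box (not p3 or not p1), u
2. not ((p2 implies (p2 and p3)) implies Box Dia (p2 implies (p2 and p3))), u
3. Box (not p3 or not p1), u
4. p2 implies (p2 and p3), u
5. not Box Dia (p2 implies (p2 and p3)), u
6. not p3 or not p1, u
7. p2 and p3, u
8. p2, u
9. p3, u
10. not p1, u
11. not Dia (p2 implies (p2 and p3)), v
12. not p3 or not p1, v
13. not (p2 implies (p2 and p3)), v
14. p2, v
15. not (p2 and p3), v
16. not p1, v
17. not p3, v
Accessibility: uRu, uRv, vRv
Complete open branch: satisfiable in S4, hence also in K, T (this S4-model is also a K-model and a T-model).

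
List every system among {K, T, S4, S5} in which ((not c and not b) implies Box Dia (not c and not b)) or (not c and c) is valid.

S5

S4-tableau for the negation not (((not c and not b) implies Box Dia (not c and not b)) or (not c and c)):
1. not (((not c and not b) implies Box Dia (not c and not b)) or (not c and c)), w0
2. not ((not c and not b) implies Box Dia (not c and not b)), w0
3. not (not c and c), w0
4. not c and not b, w0
5. not Box Dia (not c and not b), w0
6. not c, w0
7. not b, w0
8. not Dia (not c and not b), w1
9. not (not c and not b), w1
10. b, w1
Accessibility: w0Rw0, w0Rw1, w1Rw1
Complete open branch: countermodel on an S4-frame, so not valid in S4, nor in K, T (the same frame is also a K-frame and a T-frame).
S5-tableau for the negation not (((not c and not b) implies Box Dia (not c and not b)) or (not c and c)):
1. not (((not c and not b) implies Box Dia (not c and not b)) or (not c and c)), w0
2. not ((not c and not b) implies Box Dia (not c and not b)), w0
3. not (not c and c), w0
4. not c and not b, w0
5. not Box Dia (not c and not b), w0
6. not c, w0
7. not b, w0
8. not Dia (not c and not b), w1
9. not (not c and not b), w0
10. not (not c and not b), w1
11. b, w0
Accessibility: w0Rw0, w0Rw1, w1Rw0, w1Rw1
Branch closes: b and not b both at w0.
Every branch closes (one shown): valid in S5.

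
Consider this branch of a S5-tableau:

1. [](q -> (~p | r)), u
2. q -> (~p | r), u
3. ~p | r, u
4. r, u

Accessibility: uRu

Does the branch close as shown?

No atom appears with both signs at the same world.

Not closed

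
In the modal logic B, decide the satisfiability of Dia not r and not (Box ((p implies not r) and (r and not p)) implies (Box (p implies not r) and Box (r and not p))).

1. Dia not r and not (Box ((p implies not r) and (r and not p)) implies (Box (p implies not r) and Box (r and not p))), 0
2. Dia not r, 0
3. not (Box ((p implies not r) and (r and not p)) implies (Box (p implies not r) and Box (r and not p))), 0
4. Box ((p implies not r) and (r and not p)), 0
5. not (Box (p implies not r) and Box (r and not p)), 0
6. (p implies not r) and (r and not p), 0
7. p implies not r, 0
8. r and not p, 0
9. r, 0
10. not p, 0
11. not Box (r and not p), 0
12. not r, 1
13. (p implies not r) and (r and not p), 1
14. p implies not r, 1
15. r and not p, 1
16. r, 1
17. not p, 1
Accessibility: 0R0, 0R1, 1R0, 1R1
Branch closes: r and not r both at 1.
Every branch closes; the branch above is one of them.

Unsatisfiable (every branch closes)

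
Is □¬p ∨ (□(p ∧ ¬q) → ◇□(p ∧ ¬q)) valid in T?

Tableau for the negation ¬(□¬p ∨ (□(p ∧ ¬q) → ◇□(p ∧ ¬q))):
1. ¬(□¬p ∨ (□(p ∧ ¬q) → ◇□(p ∧ ¬q))), w0
2. ¬□¬p, w0   [¬∨-rule on 1]
3. ¬(□(p ∧ ¬q) → ◇□(p ∧ ¬q)), w0   [¬∨-rule on 1]
4. □(p ∧ ¬q), w0   [¬→-rule on 3]
5. ¬◇□(p ∧ ¬q), w0   [¬→-rule on 3]
6. p ∧ ¬q, w0   [□-rule on 4 via w0Rw0]
7. p, w0   [∧-rule on 6]
8. ¬q, w0   [∧-rule on 6]
9. ¬□(p ∧ ¬q), w0   [¬◇-rule on 5 via w0Rw0]
10. p, w1   [¬□-rule on 2: fresh world w1, w0Rw1]
11. p ∧ ¬q, w1   [□-rule on 4 via w0Rw1]
12. ¬q, w1   [∧-rule on 11]
13. ¬□(p ∧ ¬q), w1   [¬◇-rule on 5 via w0Rw1]
14. ¬(p ∧ ¬q), w2   [¬□-rule on 9: fresh world w2, w0Rw2]
15. p ∧ ¬q, w2   [□-rule on 4 via w0Rw2]
16. p, w2   [∧-rule on 15]
17. ¬q, w2   [∧-rule on 15]
18. ¬□(p ∧ ¬q), w2   [¬◇-rule on 5 via w0Rw2]
19. q, w2   [¬∧-rule on 14 (branches; this branch)]
Accessibility: w0Rw0, w0Rw1, w0Rw2, w1Rw1, w2Rw2
Branch closes: q and ¬q both at w2.
All branches of the negation close; one closing branch shown above.

Yes, valid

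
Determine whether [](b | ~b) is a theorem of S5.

Tableau for the negation ~[](b | ~b):
1. ~[](b | ~b), 0
2. ~(b | ~b), 1
3. ~b, 1
4. b, 1
Accessibility: 0R0, 0R1, 1R0, 1R1
Branch closes: b and ~b both at 1.
All branches of the negation close; one closing branch shown above.

Valid in S5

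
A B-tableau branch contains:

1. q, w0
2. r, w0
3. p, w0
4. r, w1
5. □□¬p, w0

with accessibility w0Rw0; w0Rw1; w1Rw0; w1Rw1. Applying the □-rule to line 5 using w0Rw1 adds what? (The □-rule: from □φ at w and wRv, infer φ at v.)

□¬p, w1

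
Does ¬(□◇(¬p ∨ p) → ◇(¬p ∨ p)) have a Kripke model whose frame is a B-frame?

1. ¬(□◇(¬p ∨ p) → ◇(¬p ∨ p)), 0
2. □◇(¬p ∨ p), 0
3. ¬◇(¬p ∨ p), 0
4. ◇(¬p ∨ p), 0
5. ¬(¬p ∨ p), 0
6. p, 0
7. ¬p, 0
Accessibility: 0R0
Branch closes: p and ¬p both at 0.
Every branch closes; the branch above is one of them.

Unsatisfiable (every branch closes)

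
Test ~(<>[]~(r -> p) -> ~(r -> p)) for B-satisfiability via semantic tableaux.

1. ~(<>[]~(r -> p) -> ~(r -> p)), 0
2. <>[]~(r -> p), 0   [~->-rule on 1]
3. r -> p, 0   [~->-rule on 1]
4. p, 0   [->-rule on 3 (branches; this branch)]
5. []~(r -> p), 1   [<>-rule on 2: fresh world 1, 0R1]
6. ~(r -> p), 0   [[]-rule on 5 via 1R0]
7. r, 0   [~->-rule on 6]
8. ~p, 0   [~->-rule on 6]
Accessibility: 0R0, 0R1, 1R0, 1R1
Branch closes: p and ~p both at 0.
Every branch closes; the branch above is one of them.

Unsatisfiable (every branch closes)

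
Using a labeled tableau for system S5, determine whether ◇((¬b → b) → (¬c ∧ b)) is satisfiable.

Yes, satisfiable

1. ◇((¬b → b) → (¬c ∧ b)), u
2. (¬b → b) → (¬c ∧ b), v
3. ¬c ∧ b, v
4. ¬c, v
5. b, v
Accessibility: uRu, uRv, vRu, vRv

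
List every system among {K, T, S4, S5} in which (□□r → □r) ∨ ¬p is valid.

K-tableau for the negation ¬((□□r → □r) ∨ ¬p):
1. ¬((□□r → □r) ∨ ¬p), w0
2. ¬(□□r → □r), w0
3. p, w0
4. □□r, w0
5. ¬□r, w0
6. ¬r, w1
7. □r, w1
Accessibility: w0Rw1
Complete open branch: countermodel on a K-frame, so not valid in K.
T-tableau for the negation ¬((□□r → □r) ∨ ¬p):
1. ¬((□□r → □r) ∨ ¬p), w0
2. ¬(□□r → □r), w0
3. p, w0
4. □□r, w0
5. ¬□r, w0
6. □r, w0
7. r, w0
8. ¬r, w1
9. □r, w1
10. r, w1
Accessibility: w0Rw0, w0Rw1, w1Rw1
Branch closes: r and ¬r both at w1.
Every branch closes (one shown): valid in T, hence also in S4, S5 (every theorem of T is a theorem of S4 and S5).

T, S4, S5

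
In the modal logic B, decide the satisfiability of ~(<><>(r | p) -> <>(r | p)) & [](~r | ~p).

Yes, satisfiable

1. ~(<><>(r | p) -> <>(r | p)) & [](~r | ~p), w0
2. ~(<><>(r | p) -> <>(r | p)), w0
3. [](~r | ~p), w0
4. <><>(r | p), w0
5. ~<>(r | p), w0
6. ~r | ~p, w0
7. ~(r | p), w0
8. ~r, w0
9. ~p, w0
10. <>(r | p), w1
11. ~r | ~p, w1
12. ~(r | p), w1
13. ~r, w1
14. ~p, w1
15. r | p, w2
16. p, w2
Accessibility: w0Rw0, w0Rw1, w1Rw0, w1Rw1, w1Rw2, w2Rw1, w2Rw2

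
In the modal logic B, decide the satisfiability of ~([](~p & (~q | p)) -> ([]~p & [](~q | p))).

No, unsatisfiable

1. ~([](~p & (~q | p)) -> ([]~p & [](~q | p))), 0
2. [](~p & (~q | p)), 0
3. ~([]~p & [](~q | p)), 0
4. ~p & (~q | p), 0
5. ~p, 0
6. ~q | p, 0
7. ~[](~q | p), 0
8. ~q, 0
9. ~(~q | p), 1
10. q, 1
11. ~p, 1
12. ~p & (~q | p), 1
13. ~q | p, 1
14. p, 1
Accessibility: 0R0, 0R1, 1R0, 1R1
Branch closes: p and ~p both at 1.
Every branch closes; the branch above is one of them.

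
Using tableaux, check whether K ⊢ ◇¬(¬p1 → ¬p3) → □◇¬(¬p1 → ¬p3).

Tableau for the negation ¬(◇¬(¬p1 → ¬p3) → □◇¬(¬p1 → ¬p3)):
1. ¬(◇¬(¬p1 → ¬p3) → □◇¬(¬p1 → ¬p3)), w0
2. ◇¬(¬p1 → ¬p3), w0   [¬→-rule on 1]
3. ¬□◇¬(¬p1 → ¬p3), w0   [¬→-rule on 1]
4. ¬(¬p1 → ¬p3), w1   [◇-rule on 2: fresh world w1, w0Rw1]
5. ¬p1, w1   [¬→-rule on 4]
6. p3, w1   [¬→-rule on 4]
7. ¬◇¬(¬p1 → ¬p3), w2   [¬□-rule on 3: fresh world w2, w0Rw2]
Accessibility: w0Rw1, w0Rw2
The negation has an open branch (countermodel exists).

Invalid (countermodel exists)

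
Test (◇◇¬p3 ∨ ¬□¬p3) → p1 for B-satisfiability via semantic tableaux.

Yes, satisfiable

1. (◇◇¬p3 ∨ ¬□¬p3) → p1, w0
2. p1, w0
Accessibility: w0Rw0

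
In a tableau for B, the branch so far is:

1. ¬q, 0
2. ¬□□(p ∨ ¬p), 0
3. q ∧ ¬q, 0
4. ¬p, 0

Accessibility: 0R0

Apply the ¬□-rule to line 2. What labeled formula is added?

a fresh world 1 with 0R1, and ¬□(p ∨ ¬p) at 1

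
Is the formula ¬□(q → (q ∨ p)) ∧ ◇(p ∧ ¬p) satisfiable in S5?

Unsatisfiable

1. ¬□(q → (q ∨ p)) ∧ ◇(p ∧ ¬p), 0
2. ¬□(q → (q ∨ p)), 0
3. ◇(p ∧ ¬p), 0
4. ¬(q → (q ∨ p)), 1
5. q, 1
6. ¬(q ∨ p), 1
7. ¬q, 1
8. ¬p, 1
Accessibility: 0R0, 0R1, 1R0, 1R1
Branch closes: q and ¬q both at 1.
All branches of the tableau close; one closing branch shown above.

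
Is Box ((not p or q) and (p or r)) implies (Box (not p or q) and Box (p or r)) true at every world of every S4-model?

Valid

Tableau for the negation not (Box ((not p or q) and (p or r)) implies (Box (not p or q) and Box (p or r))):
1. not (Box ((not p or q) and (p or r)) implies (Box (not p or q) and Box (p or r))), w0
2. Box ((not p or q) and (p or r)), w0
3. not (Box (not p or q) and Box (p or r)), w0
4. (not p or q) and (p or r), w0
5. not p or q, w0
6. p or r, w0
7. not Box (p or r), w0
8. q, w0
9. r, w0
10. not (p or r), w1
11. not p, w1
12. not r, w1
13. (not p or q) and (p or r), w1
14. not p or q, w1
15. p or r, w1
16. q, w1
17. r, w1
Accessibility: w0Rw0, w0Rw1, w1Rw1
Branch closes: r and not r both at w1.
Every branch of the negation's tableau closes; the branch above is one of them.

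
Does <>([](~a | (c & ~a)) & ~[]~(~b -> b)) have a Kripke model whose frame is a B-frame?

1. <>([](~a | (c & ~a)) & ~[]~(~b -> b)), u
2. [](~a | (c & ~a)) & ~[]~(~b -> b), v
3. [](~a | (c & ~a)), v
4. ~[]~(~b -> b), v
5. ~a | (c & ~a), u
6. ~a | (c & ~a), v
7. c & ~a, u
8. c, u
9. ~a, u
10. c & ~a, v
11. c, v
12. ~a, v
13. ~b -> b, w
14. ~a | (c & ~a), w
15. b, w
16. c & ~a, w
17. c, w
18. ~a, w
Accessibility: uRu, uRv, vRu, vRv, vRw, wRv, wRw

Satisfiable (open branch found)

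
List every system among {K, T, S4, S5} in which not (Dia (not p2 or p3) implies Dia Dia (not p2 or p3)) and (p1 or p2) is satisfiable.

K

T-tableau for the formula:
1. not (Dia (not p2 or p3) implies Dia Dia (not p2 or p3)) and (p1 or p2), u
2. not (Dia (not p2 or p3) implies Dia Dia (not p2 or p3)), u   [and-rule on 1]
3. p1 or p2, u   [and-rule on 1]
4. Dia (not p2 or p3), u   [neg-implies-rule on 2]
5. not Dia Dia (not p2 or p3), u   [neg-implies-rule on 2]
6. not Dia (not p2 or p3), u   [neg-Dia-rule on 5 via uRu]
7. not (not p2 or p3), u   [neg-Dia-rule on 6 via uRu]
8. p2, u   [neg-or-rule on 7]
9. not p3, u   [neg-or-rule on 7]
10. not p2 or p3, v   [Dia-rule on 4: fresh world v, uRv]
11. not Dia (not p2 or p3), v   [neg-Dia-rule on 5 via uRv]
12. not (not p2 or p3), v   [neg-Dia-rule on 6 via uRv]
13. p2, v   [neg-or-rule on 12]
14. not p3, v   [neg-or-rule on 12]
15. p3, v   [or-rule on 10 (branches; this branch)]
Accessibility: uRu, uRv, vRv
Branch closes: p3 and not p3 both at v.
Every branch closes (one shown): unsatisfiable in T, hence also in S4, S5 (every S4/S5-frame is a T-frame).
K-tableau for the formula:
1. not (Dia (not p2 or p3) implies Dia Dia (not p2 or p3)) and (p1 or p2), u
2. not (Dia (not p2 or p3) implies Dia Dia (not p2 or p3)), u   [and-rule on 1]
3. p1 or p2, u   [and-rule on 1]
4. Dia (not p2 or p3), u   [neg-implies-rule on 2]
5. not Dia Dia (not p2 or p3), u   [neg-implies-rule on 2]
6. p2, u   [or-rule on 3 (branches; this branch)]
7. not p2 or p3, v   [Dia-rule on 4: fresh world v, uRv]
8. not Dia (not p2 or p3), v   [neg-Dia-rule on 5 via uRv]
9. p3, v   [or-rule on 7 (branches; this branch)]
Accessibility: uRv
Complete open branch: satisfiable in K.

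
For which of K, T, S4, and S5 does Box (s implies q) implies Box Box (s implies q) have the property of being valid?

S4, S5

T-tableau for the negation not (Box (s implies q) implies Box Box (s implies q)):
1. not (Box (s implies q) implies Box Box (s implies q)), 0
2. Box (s implies q), 0
3. not Box Box (s implies q), 0
4. s implies q, 0
5. q, 0
6. not Box (s implies q), 1
7. s implies q, 1
8. q, 1
9. not (s implies q), 2
10. s, 2
11. not q, 2
Accessibility: 0R0, 0R1, 1R1, 1R2, 2R2
Complete open branch: countermodel on a T-frame, so not valid in T, nor in K (the same frame is also a K-frame).
S4-tableau for the negation not (Box (s implies q) implies Box Box (s implies q)):
1. not (Box (s implies q) implies Box Box (s implies q)), 0
2. Box (s implies q), 0
3. not Box Box (s implies q), 0
4. s implies q, 0
5. q, 0
6. not Box (s implies q), 1
7. s implies q, 1
8. q, 1
9. not (s implies q), 2
10. s, 2
11. not q, 2
12. s implies q, 2
13. q, 2
Accessibility: 0R0, 0R1, 0R2, 1R1, 1R2, 2R2
Branch closes: q and not q both at 2.
Every branch closes (one shown): valid in S4, hence also in S5 (every theorem of S4 is a theorem of S5).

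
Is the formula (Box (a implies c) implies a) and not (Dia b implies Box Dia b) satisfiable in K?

Satisfiable (open branch found)

1. (Box (a implies c) implies a) and not (Dia b implies Box Dia b), u
2. Box (a implies c) implies a, u
3. not (Dia b implies Box Dia b), u
4. Dia b, u
5. not Box Dia b, u
6. a, u
7. b, v
8. not Dia b, w
Accessibility: uRv, uRw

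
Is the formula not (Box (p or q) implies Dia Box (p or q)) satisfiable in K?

1. not (Box (p or q) implies Dia Box (p or q)), w0
2. Box (p or q), w0
3. not Dia Box (p or q), w0

Satisfiable (open branch found)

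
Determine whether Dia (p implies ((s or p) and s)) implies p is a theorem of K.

Tableau for the negation not (Dia (p implies ((s or p) and s)) implies p):
1. not (Dia (p implies ((s or p) and s)) implies p), 0
2. Dia (p implies ((s or p) and s)), 0
3. not p, 0
4. p implies ((s or p) and s), 1
5. (s or p) and s, 1
6. s or p, 1
7. s, 1
8. p, 1
Accessibility: 0R1
The negation has an open branch (countermodel exists).

Not valid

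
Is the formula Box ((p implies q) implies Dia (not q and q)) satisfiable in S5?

Satisfiable (open branch found)

1. Box ((p implies q) implies Dia (not q and q)), u
2. (p implies q) implies Dia (not q and q), u
3. not (p implies q), u
4. p, u
5. not q, u
Accessibility: uRu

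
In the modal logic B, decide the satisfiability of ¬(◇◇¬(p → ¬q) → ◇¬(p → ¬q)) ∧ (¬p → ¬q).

1. ¬(◇◇¬(p → ¬q) → ◇¬(p → ¬q)) ∧ (¬p → ¬q), 0
2. ¬(◇◇¬(p → ¬q) → ◇¬(p → ¬q)), 0   [∧-rule on 1]
3. ¬p → ¬q, 0   [∧-rule on 1]
4. ◇◇¬(p → ¬q), 0   [¬→-rule on 2]
5. ¬◇¬(p → ¬q), 0   [¬→-rule on 2]
6. p → ¬q, 0   [¬◇-rule on 5 via 0R0]
7. ¬q, 0   [→-rule on 3 (branches; this branch)]
8. ◇¬(p → ¬q), 1   [◇-rule on 4: fresh world 1, 0R1]
9. p → ¬q, 1   [¬◇-rule on 5 via 0R1]
10. ¬q, 1   [→-rule on 9 (branches; this branch)]
11. ¬(p → ¬q), 2   [◇-rule on 8: fresh world 2, 1R2]
12. p, 2   [¬→-rule on 11]
13. q, 2   [¬→-rule on 11]
Accessibility: 0R0, 0R1, 1R0, 1R1, 1R2, 2R1, 2R2

Satisfiable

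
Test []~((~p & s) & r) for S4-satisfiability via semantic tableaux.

Yes, satisfiable

1. []~((~p & s) & r), u
2. ~((~p & s) & r), u
3. ~r, u
Accessibility: uRu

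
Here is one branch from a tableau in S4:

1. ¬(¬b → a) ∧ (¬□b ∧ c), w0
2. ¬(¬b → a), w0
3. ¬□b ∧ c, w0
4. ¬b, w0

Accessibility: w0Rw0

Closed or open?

Open

No atom appears with both signs at the same world.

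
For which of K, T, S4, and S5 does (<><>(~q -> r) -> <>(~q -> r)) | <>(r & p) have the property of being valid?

S4-tableau for the negation ~((<><>(~q -> r) -> <>(~q -> r)) | <>(r & p)):
1. ~((<><>(~q -> r) -> <>(~q -> r)) | <>(r & p)), u
2. ~(<><>(~q -> r) -> <>(~q -> r)), u   [~|-rule on 1]
3. ~<>(r & p), u   [~|-rule on 1]
4. <><>(~q -> r), u   [~->-rule on 2]
5. ~<>(~q -> r), u   [~->-rule on 2]
6. ~(r & p), u   [~<>-rule on 3 via uRu]
7. ~(~q -> r), u   [~<>-rule on 5 via uRu]
8. ~q, u   [~->-rule on 7]
9. ~r, u   [~->-rule on 7]
10. ~p, u   [~&-rule on 6 (branches; this branch)]
11. <>(~q -> r), v   [<>-rule on 4: fresh world v, uRv]
12. ~(r & p), v   [~<>-rule on 3 via uRv]
13. ~(~q -> r), v   [~<>-rule on 5 via uRv]
14. ~q, v   [~->-rule on 13]
15. ~r, v   [~->-rule on 13]
16. ~p, v   [~&-rule on 12 (branches; this branch)]
17. ~q -> r, w   [<>-rule on 11: fresh world w, vRw]
18. ~(r & p), w   [~<>-rule on 3 via uRw]
19. ~(~q -> r), w   [~<>-rule on 5 via uRw]
20. ~q, w   [~->-rule on 19]
21. ~r, w   [~->-rule on 19]
22. r, w   [->-rule on 17 (branches; this branch)]
Accessibility: uRu, uRv, uRw, vRv, vRw, wRw
Branch closes: r and ~r both at w.
Every branch closes (one shown): valid in S4, hence also in S5 (every theorem of S4 is a theorem of S5).
T-tableau for the negation ~((<><>(~q -> r) -> <>(~q -> r)) | <>(r & p)):
1. ~((<><>(~q -> r) -> <>(~q -> r)) | <>(r & p)), u
2. ~(<><>(~q -> r) -> <>(~q -> r)), u   [~|-rule on 1]
3. ~<>(r & p), u   [~|-rule on 1]
4. <><>(~q -> r), u   [~->-rule on 2]
5. ~<>(~q -> r), u   [~->-rule on 2]
6. ~(r & p), u   [~<>-rule on 3 via uRu]
7. ~(~q -> r), u   [~<>-rule on 5 via uRu]
8. ~q, u   [~->-rule on 7]
9. ~r, u   [~->-rule on 7]
10. ~p, u   [~&-rule on 6 (branches; this branch)]
11. <>(~q -> r), v   [<>-rule on 4: fresh world v, uRv]
12. ~(r & p), v   [~<>-rule on 3 via uRv]
13. ~(~q -> r), v   [~<>-rule on 5 via uRv]
14. ~q, v   [~->-rule on 13]
15. ~r, v   [~->-rule on 13]
16. ~p, v   [~&-rule on 12 (branches; this branch)]
17. ~q -> r, w   [<>-rule on 11: fresh world w, vRw]
18. r, w   [->-rule on 17 (branches; this branch)]
Accessibility: uRu, uRv, vRv, vRw, wRw
Complete open branch: countermodel on a T-frame, so not valid in T, nor in K (the same frame is also a K-frame).

S4, S5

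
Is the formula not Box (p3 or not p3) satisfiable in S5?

1. not Box (p3 or not p3), 0
2. not (p3 or not p3), 1
3. not p3, 1
4. p3, 1
Accessibility: 0R0, 0R1, 1R0, 1R1
Branch closes: p3 and not p3 both at 1.
Every branch closes; the branch above is one of them.

Unsatisfiable (every branch closes)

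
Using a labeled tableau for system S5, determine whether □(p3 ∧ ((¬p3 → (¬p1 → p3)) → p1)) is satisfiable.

1. □(p3 ∧ ((¬p3 → (¬p1 → p3)) → p1)), u
2. p3 ∧ ((¬p3 → (¬p1 → p3)) → p1), u
3. p3, u
4. (¬p3 → (¬p1 → p3)) → p1, u
5. p1, u
Accessibility: uRu

Yes, satisfiable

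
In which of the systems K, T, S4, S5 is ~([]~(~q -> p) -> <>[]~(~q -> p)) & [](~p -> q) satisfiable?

K

T-tableau for the formula:
1. ~([]~(~q -> p) -> <>[]~(~q -> p)) & [](~p -> q), w0
2. ~([]~(~q -> p) -> <>[]~(~q -> p)), w0
3. [](~p -> q), w0
4. []~(~q -> p), w0
5. ~<>[]~(~q -> p), w0
6. ~p -> q, w0
7. ~(~q -> p), w0
8. ~q, w0
9. ~p, w0
10. ~[]~(~q -> p), w0
11. q, w0
Accessibility: w0Rw0
Branch closes: q and ~q both at w0.
Every branch closes (one shown): unsatisfiable in T, hence also in S4, S5 (every S4/S5-frame is a T-frame).
K-tableau for the formula:
1. ~([]~(~q -> p) -> <>[]~(~q -> p)) & [](~p -> q), w0
2. ~([]~(~q -> p) -> <>[]~(~q -> p)), w0
3. [](~p -> q), w0
4. []~(~q -> p), w0
5. ~<>[]~(~q -> p), w0
Complete open branch: satisfiable in K.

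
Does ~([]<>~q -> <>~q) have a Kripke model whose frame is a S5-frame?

1. ~([]<>~q -> <>~q), 0
2. []<>~q, 0
3. ~<>~q, 0
4. <>~q, 0
5. q, 0
6. ~q, 1
7. <>~q, 1
8. q, 1
Accessibility: 0R0, 0R1, 1R0, 1R1
Branch closes: q and ~q both at 1.
(One branch shown.) All branches close.

Unsatisfiable (every branch closes)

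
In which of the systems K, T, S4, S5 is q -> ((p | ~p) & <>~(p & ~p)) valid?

T-tableau for the negation ~(q -> ((p | ~p) & <>~(p & ~p))):
1. ~(q -> ((p | ~p) & <>~(p & ~p))), 0
2. q, 0   [~->-rule on 1]
3. ~((p | ~p) & <>~(p & ~p)), 0   [~->-rule on 1]
4. ~<>~(p & ~p), 0   [~&-rule on 3 (branches; this branch)]
5. p & ~p, 0   [~<>-rule on 4 via 0R0]
6. p, 0   [&-rule on 5]
7. ~p, 0   [&-rule on 5]
Accessibility: 0R0
Branch closes: p and ~p both at 0.
Every branch closes (one shown): valid in T, hence also in S4, S5 (every theorem of T is a theorem of S4 and S5).
K-tableau for the negation ~(q -> ((p | ~p) & <>~(p & ~p))):
1. ~(q -> ((p | ~p) & <>~(p & ~p))), 0
2. q, 0   [~->-rule on 1]
3. ~((p | ~p) & <>~(p & ~p)), 0   [~->-rule on 1]
4. ~<>~(p & ~p), 0   [~&-rule on 3 (branches; this branch)]
Complete open branch: countermodel on a K-frame, so not valid in K.

T, S4, S5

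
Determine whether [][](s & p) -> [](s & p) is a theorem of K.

No, not valid

Tableau for the negation ~([][](s & p) -> [](s & p)):
1. ~([][](s & p) -> [](s & p)), w0
2. [][](s & p), w0
3. ~[](s & p), w0
4. ~(s & p), w1
5. [](s & p), w1
6. ~p, w1
Accessibility: w0Rw1
The negation has an open branch (countermodel exists).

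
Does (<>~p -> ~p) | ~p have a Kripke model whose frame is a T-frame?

1. (<>~p -> ~p) | ~p, w0
2. ~p, w0
Accessibility: w0Rw0

Satisfiable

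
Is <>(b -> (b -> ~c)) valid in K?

Invalid (countermodel exists)

Tableau for the negation ~<>(b -> (b -> ~c)):
1. ~<>(b -> (b -> ~c)), 0
The negation has an open branch (countermodel exists).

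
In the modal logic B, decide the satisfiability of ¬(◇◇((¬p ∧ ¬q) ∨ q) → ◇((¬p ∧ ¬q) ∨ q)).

Satisfiable (open branch found)

1. ¬(◇◇((¬p ∧ ¬q) ∨ q) → ◇((¬p ∧ ¬q) ∨ q)), u
2. ◇◇((¬p ∧ ¬q) ∨ q), u   [¬→-rule on 1]
3. ¬◇((¬p ∧ ¬q) ∨ q), u   [¬→-rule on 1]
4. ¬((¬p ∧ ¬q) ∨ q), u   [¬◇-rule on 3 via uRu]
5. ¬(¬p ∧ ¬q), u   [¬∨-rule on 4]
6. ¬q, u   [¬∨-rule on 4]
7. p, u   [¬∧-rule on 5 (branches; this branch)]
8. ◇((¬p ∧ ¬q) ∨ q), v   [◇-rule on 2: fresh world v, uRv]
9. ¬((¬p ∧ ¬q) ∨ q), v   [¬◇-rule on 3 via uRv]
10. ¬(¬p ∧ ¬q), v   [¬∨-rule on 9]
11. ¬q, v   [¬∨-rule on 9]
12. p, v   [¬∧-rule on 10 (branches; this branch)]
13. (¬p ∧ ¬q) ∨ q, w   [◇-rule on 8: fresh world w, vRw]
14. q, w   [∨-rule on 13 (branches; this branch)]
Accessibility: uRu, uRv, vRu, vRv, vRw, wRv, wRw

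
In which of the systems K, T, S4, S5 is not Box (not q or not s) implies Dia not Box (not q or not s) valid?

T-tableau for the negation not (not Box (not q or not s) implies Dia not Box (not q or not s)):
1. not (not Box (not q or not s) implies Dia not Box (not q or not s)), w0
2. not Box (not q or not s), w0   [neg-implies-rule on 1]
3. not Dia not Box (not q or not s), w0   [neg-implies-rule on 1]
4. Box (not q or not s), w0   [neg-Dia-rule on 3 via w0Rw0]
5. not q or not s, w0   [Box-rule on 4 via w0Rw0]
6. not s, w0   [or-rule on 5 (branches; this branch)]
7. not (not q or not s), w1   [neg-Box-rule on 2: fresh world w1, w0Rw1]
8. q, w1   [neg-or-rule on 7]
9. s, w1   [neg-or-rule on 7]
10. Box (not q or not s), w1   [neg-Dia-rule on 3 via w0Rw1]
11. not q or not s, w1   [Box-rule on 4 via w0Rw1]
12. not s, w1   [or-rule on 11 (branches; this branch)]
Accessibility: w0Rw0, w0Rw1, w1Rw1
Branch closes: s and not s both at w1.
Every branch closes (one shown): valid in T, hence also in S4, S5 (every theorem of T is a theorem of S4 and S5).
K-tableau for the negation not (not Box (not q or not s) implies Dia not Box (not q or not s)):
1. not (not Box (not q or not s) implies Dia not Box (not q or not s)), w0
2. not Box (not q or not s), w0   [neg-implies-rule on 1]
3. not Dia not Box (not q or not s), w0   [neg-implies-rule on 1]
4. not (not q or not s), w1   [neg-Box-rule on 2: fresh world w1, w0Rw1]
5. q, w1   [neg-or-rule on 4]
6. s, w1   [neg-or-rule on 4]
7. Box (not q or not s), w1   [neg-Dia-rule on 3 via w0Rw1]
Accessibility: w0Rw1
Complete open branch: countermodel on a K-frame, so not valid in K.

T, S4, S5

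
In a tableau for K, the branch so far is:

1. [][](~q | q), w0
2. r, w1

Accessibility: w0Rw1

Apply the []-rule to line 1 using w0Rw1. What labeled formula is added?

[](~q | q), w1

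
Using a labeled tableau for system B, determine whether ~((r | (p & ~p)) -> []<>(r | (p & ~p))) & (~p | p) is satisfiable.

1. ~((r | (p & ~p)) -> []<>(r | (p & ~p))) & (~p | p), w0
2. ~((r | (p & ~p)) -> []<>(r | (p & ~p))), w0
3. ~p | p, w0
4. r | (p & ~p), w0
5. ~[]<>(r | (p & ~p)), w0
6. p, w0
7. r, w0
8. ~<>(r | (p & ~p)), w1
9. ~(r | (p & ~p)), w0
10. ~r, w0
11. ~(p & ~p), w0
Accessibility: w0Rw0, w0Rw1, w1Rw0, w1Rw1
Branch closes: r and ~r both at w0.
Every branch closes; the branch above is one of them.

Unsatisfiable (every branch closes)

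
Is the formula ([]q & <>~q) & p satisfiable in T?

No, unsatisfiable

1. ([]q & <>~q) & p, 0
2. []q & <>~q, 0   [&-rule on 1]
3. p, 0   [&-rule on 1]
4. []q, 0   [&-rule on 2]
5. <>~q, 0   [&-rule on 2]
6. q, 0   [[]-rule on 4 via 0R0]
7. ~q, 1   [<>-rule on 5: fresh world 1, 0R1]
8. q, 1   [[]-rule on 4 via 0R1]
Accessibility: 0R0, 0R1, 1R1
Branch closes: q and ~q both at 1.
Every branch closes; the branch above is one of them.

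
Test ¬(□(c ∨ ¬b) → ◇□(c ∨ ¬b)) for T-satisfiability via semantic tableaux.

1. ¬(□(c ∨ ¬b) → ◇□(c ∨ ¬b)), u
2. □(c ∨ ¬b), u
3. ¬◇□(c ∨ ¬b), u
4. c ∨ ¬b, u
5. ¬□(c ∨ ¬b), u
6. ¬b, u
7. ¬(c ∨ ¬b), v
8. ¬c, v
9. b, v
10. c ∨ ¬b, v
11. ¬□(c ∨ ¬b), v
12. ¬b, v
Accessibility: uRu, uRv, vRv
Branch closes: b and ¬b both at v.
(One branch shown.) All branches close.

Unsatisfiable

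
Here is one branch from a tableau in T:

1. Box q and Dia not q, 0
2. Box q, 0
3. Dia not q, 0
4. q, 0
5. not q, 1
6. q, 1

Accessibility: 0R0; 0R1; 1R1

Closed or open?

Yes, closed

Both q and not q appear at 1.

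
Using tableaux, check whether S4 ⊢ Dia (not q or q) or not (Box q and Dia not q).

Tableau for the negation not (Dia (not q or q) or not (Box q and Dia not q)):
1. not (Dia (not q or q) or not (Box q and Dia not q)), 0
2. not Dia (not q or q), 0
3. Box q and Dia not q, 0
4. Box q, 0
5. Dia not q, 0
6. not (not q or q), 0
7. q, 0
8. not q, 0
Accessibility: 0R0
Branch closes: q and not q both at 0.
Every branch of the negation's tableau closes; the branch above is one of them.

Yes, valid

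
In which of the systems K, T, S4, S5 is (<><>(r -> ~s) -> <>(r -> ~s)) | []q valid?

S4, S5

T-tableau for the negation ~((<><>(r -> ~s) -> <>(r -> ~s)) | []q):
1. ~((<><>(r -> ~s) -> <>(r -> ~s)) | []q), 0
2. ~(<><>(r -> ~s) -> <>(r -> ~s)), 0   [~|-rule on 1]
3. ~[]q, 0   [~|-rule on 1]
4. <><>(r -> ~s), 0   [~->-rule on 2]
5. ~<>(r -> ~s), 0   [~->-rule on 2]
6. ~(r -> ~s), 0   [~<>-rule on 5 via 0R0]
7. r, 0   [~->-rule on 6]
8. s, 0   [~->-rule on 6]
9. ~q, 1   [~[]-rule on 3: fresh world 1, 0R1]
10. ~(r -> ~s), 1   [~<>-rule on 5 via 0R1]
11. r, 1   [~->-rule on 10]
12. s, 1   [~->-rule on 10]
13. <>(r -> ~s), 2   [<>-rule on 4: fresh world 2, 0R2]
14. ~(r -> ~s), 2   [~<>-rule on 5 via 0R2]
15. r, 2   [~->-rule on 14]
16. s, 2   [~->-rule on 14]
17. r -> ~s, 3   [<>-rule on 13: fresh world 3, 2R3]
18. ~s, 3   [->-rule on 17 (branches; this branch)]
Accessibility: 0R0, 0R1, 0R2, 1R1, 2R2, 2R3, 3R3
Complete open branch: countermodel on a T-frame, so not valid in T, nor in K (the same frame is also a K-frame).
S4-tableau for the negation ~((<><>(r -> ~s) -> <>(r -> ~s)) | []q):
1. ~((<><>(r -> ~s) -> <>(r -> ~s)) | []q), 0
2. ~(<><>(r -> ~s) -> <>(r -> ~s)), 0   [~|-rule on 1]
3. ~[]q, 0   [~|-rule on 1]
4. <><>(r -> ~s), 0   [~->-rule on 2]
5. ~<>(r -> ~s), 0   [~->-rule on 2]
6. ~(r -> ~s), 0   [~<>-rule on 5 via 0R0]
7. r, 0   [~->-rule on 6]
8. s, 0   [~->-rule on 6]
9. ~q, 1   [~[]-rule on 3: fresh world 1, 0R1]
10. ~(r -> ~s), 1   [~<>-rule on 5 via 0R1]
11. r, 1   [~->-rule on 10]
12. s, 1   [~->-rule on 10]
13. <>(r -> ~s), 2   [<>-rule on 4: fresh world 2, 0R2]
14. ~(r -> ~s), 2   [~<>-rule on 5 via 0R2]
15. r, 2   [~->-rule on 14]
16. s, 2   [~->-rule on 14]
17. r -> ~s, 3   [<>-rule on 13: fresh world 3, 2R3]
18. ~(r -> ~s), 3   [~<>-rule on 5 via 0R3]
19. r, 3   [~->-rule on 18]
20. s, 3   [~->-rule on 18]
21. ~s, 3   [->-rule on 17 (branches; this branch)]
Accessibility: 0R0, 0R1, 0R2, 0R3, 1R1, 2R2, 2R3, 3R3
Branch closes: s and ~s both at 3.
Every branch closes (one shown): valid in S4, hence also in S5 (every theorem of S4 is a theorem of S5).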